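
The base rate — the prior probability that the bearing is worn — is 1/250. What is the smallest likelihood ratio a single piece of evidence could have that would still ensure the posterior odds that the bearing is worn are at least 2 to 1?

498

Prior odds = 0.004/0.996 = 1/249.
Target odds = 2.
Required Bayes factor = 2 ÷ (1/249) = 498.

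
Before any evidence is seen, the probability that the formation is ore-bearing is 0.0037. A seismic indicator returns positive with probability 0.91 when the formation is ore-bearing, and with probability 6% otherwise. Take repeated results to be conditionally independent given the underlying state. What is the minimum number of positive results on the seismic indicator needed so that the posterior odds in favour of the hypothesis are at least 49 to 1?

4

Prior odds: 0.0037 ÷ 0.9963 = 37/9963.
Likelihood ratio of a positive result = 0.91/0.06 = 91/6.
Target odds = 49.
Require (91/6)ⁿ ≥ 49 ÷ (37/9963) = 488187/37.
(91/6)³ = 753571/216 falls short of 488187/37 but (91/6)⁴ = 68574961/1296 reaches it, so n = 4.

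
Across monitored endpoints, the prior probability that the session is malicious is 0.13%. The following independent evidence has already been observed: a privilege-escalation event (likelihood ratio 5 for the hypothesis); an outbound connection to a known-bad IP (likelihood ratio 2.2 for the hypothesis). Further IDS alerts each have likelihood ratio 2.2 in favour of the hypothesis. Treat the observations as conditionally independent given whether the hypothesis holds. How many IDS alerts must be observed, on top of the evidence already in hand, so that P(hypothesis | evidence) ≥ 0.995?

13

Prior odds = 0.0013/0.9987 = 13/9987.
Combined Bayes factor of the evidence already in hand = 5 × 2.2 = 11.
Odds after that evidence = (13/9987) × 11 = 143/9987.
Target odds = 0.995/0.005 = 199.
Need 2.2ⁿ ≥ 199 ÷ (143/9987) = 1987413/143.
2.2¹² ≈12855 falls short of 1987413/143 but 2.2¹³ ≈28281 reaches it, so n = 13.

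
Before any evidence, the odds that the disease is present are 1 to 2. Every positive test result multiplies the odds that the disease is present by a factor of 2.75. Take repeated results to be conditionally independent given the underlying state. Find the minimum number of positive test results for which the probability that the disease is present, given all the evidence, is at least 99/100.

Prior odds = 0.5.
Likelihood ratio per positive test result = 2.75.
Target odds: 0.99 ÷ 0.01 = 99.
Require 2.75ⁿ ≥ 99 ÷ 0.5 = 198.
2.75⁵ = 161051/1024 falls short of 198 but 2.75⁶ = 1771561/4096 reaches it, so n = 6.

6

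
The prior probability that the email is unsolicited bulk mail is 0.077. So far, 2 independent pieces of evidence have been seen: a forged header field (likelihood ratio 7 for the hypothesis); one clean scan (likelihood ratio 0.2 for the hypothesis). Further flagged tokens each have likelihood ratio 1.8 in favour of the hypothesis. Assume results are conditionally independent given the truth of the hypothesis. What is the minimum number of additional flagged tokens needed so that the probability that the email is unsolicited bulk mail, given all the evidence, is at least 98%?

11

Prior odds = 0.077/0.923 = 77/923.
Combined Bayes factor of the evidence already in hand = 7 × 0.2 = 1.4.
Odds after that evidence = (77/923) × 1.4 = 539/4615.
Target odds = 0.98/0.02 = 49.
Need 1.8ⁿ ≥ 49 ÷ (539/4615) = 4615/11.
1.8¹⁰ ≈357.047 falls short of 4615/11 but 1.8¹¹ ≈642.684 reaches it, so n = 11.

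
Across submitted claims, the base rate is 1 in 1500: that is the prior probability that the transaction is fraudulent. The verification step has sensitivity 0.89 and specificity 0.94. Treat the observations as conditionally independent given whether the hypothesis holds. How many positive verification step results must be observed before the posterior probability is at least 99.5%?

5

Prior odds = (1/1500)/(1499/1500) = 1/1499.
False-positive rate = 1 − 0.94 = 0.06; likelihood ratio of a positive = 0.89/0.06 = 89/6.
Target odds: 0.995 ÷ 0.005 = 199.
Require (89/6)ⁿ ≥ 199 ÷ (1/1499) = 298301.
(89/6)⁴ = 62742241/1296 falls short of 298301 but (89/6)⁵ ≈718115 reaches it, so n = 5.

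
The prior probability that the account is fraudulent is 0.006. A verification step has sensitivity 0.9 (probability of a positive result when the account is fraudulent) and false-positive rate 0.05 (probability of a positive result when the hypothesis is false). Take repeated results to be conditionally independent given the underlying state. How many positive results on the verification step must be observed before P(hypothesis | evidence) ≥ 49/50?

Prior odds = 0.006/0.994 = 3/497.
Likelihood ratio of a positive result = 0.9/0.05 = 18.
Target posterior odds = 0.98/0.02 = 49.
Require 18ⁿ ≥ 49 ÷ (3/497) = 24353/3.
18³ = 5832 falls short of 24353/3 but 18⁴ = 104976 reaches it, so n = 4.

4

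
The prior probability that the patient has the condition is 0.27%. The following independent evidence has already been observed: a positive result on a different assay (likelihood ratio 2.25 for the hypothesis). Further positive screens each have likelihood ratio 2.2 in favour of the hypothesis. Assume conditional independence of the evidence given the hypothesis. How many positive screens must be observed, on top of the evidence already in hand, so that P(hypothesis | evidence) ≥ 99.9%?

16

Prior odds = 0.0027/0.9973 = 27/9973.
Bayes factor of the evidence already in hand = 2.25.
Odds after that evidence = (27/9973) × 2.25 = 243/39892.
Target odds = 0.999/0.001 = 999.
Need 2.2ⁿ ≥ 999 ÷ (243/39892) = 1476004/9.
2.2¹⁵ ≈136880 falls short of 1476004/9 but 2.2¹⁶ ≈301136 reaches it, so n = 16.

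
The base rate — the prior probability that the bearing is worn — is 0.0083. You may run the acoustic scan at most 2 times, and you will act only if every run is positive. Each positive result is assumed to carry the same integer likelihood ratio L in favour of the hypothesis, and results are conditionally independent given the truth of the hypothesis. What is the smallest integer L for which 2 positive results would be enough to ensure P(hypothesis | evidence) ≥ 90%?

33

Prior odds = 0.0083/0.9917 = 83/9917.
Target odds = 0.9/0.1 = 9.
Need L² ≥ 9 ÷ (83/9917) = 89253/83.
32² = 1024 < 89253/83 ≤ 1089 = 33², so L = 33.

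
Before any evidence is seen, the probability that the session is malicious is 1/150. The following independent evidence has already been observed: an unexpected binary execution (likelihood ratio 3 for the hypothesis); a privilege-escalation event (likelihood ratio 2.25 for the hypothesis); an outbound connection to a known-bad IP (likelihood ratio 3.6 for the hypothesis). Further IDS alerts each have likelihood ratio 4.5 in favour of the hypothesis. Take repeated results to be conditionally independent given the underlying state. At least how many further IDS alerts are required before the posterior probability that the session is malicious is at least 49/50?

Prior odds = (1/150)/(149/150) = 1/149.
Combined Bayes factor of the evidence already in hand = 3 × 2.25 × 3.6 = 24.3.
Odds after that evidence = (1/149) × 24.3 = 243/1490.
Target odds = 0.98/0.02 = 49.
Need 4.5ⁿ ≥ 49 ÷ (243/1490) = 73010/243.
4.5³ = 91.125 falls short of 73010/243 but 4.5⁴ = 410.0625 reaches it, so n = 4.

4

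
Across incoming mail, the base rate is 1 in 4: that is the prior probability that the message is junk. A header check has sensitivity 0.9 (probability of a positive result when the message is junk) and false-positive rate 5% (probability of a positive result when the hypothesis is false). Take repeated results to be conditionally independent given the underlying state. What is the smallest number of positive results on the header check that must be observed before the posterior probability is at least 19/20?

2

Prior odds = 0.25/0.75 = 1/3.
Likelihood ratio of a positive result = 0.9/0.05 = 18.
Target odds: 0.95 ÷ 0.05 = 19.
Require 18ⁿ ≥ 19 ÷ (1/3) = 57.
18¹ = 18 falls short of 57 but 18² = 324 reaches it, so n = 2.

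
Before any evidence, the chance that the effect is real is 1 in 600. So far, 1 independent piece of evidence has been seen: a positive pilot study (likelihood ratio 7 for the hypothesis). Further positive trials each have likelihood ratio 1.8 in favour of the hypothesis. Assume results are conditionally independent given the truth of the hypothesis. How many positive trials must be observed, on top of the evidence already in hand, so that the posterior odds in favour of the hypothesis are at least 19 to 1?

Prior odds = (1/600)/(599/600) = 1/599.
Bayes factor of the evidence already in hand = 7.
Odds after that evidence = (1/599) × 7 = 7/599.
Target odds = 19.
Need 1.8ⁿ ≥ 19 ÷ (7/599) = 11381/7.
1.8¹² ≈1156.83 falls short of 11381/7 but 1.8¹³ ≈2082.3 reaches it, so n = 13.

13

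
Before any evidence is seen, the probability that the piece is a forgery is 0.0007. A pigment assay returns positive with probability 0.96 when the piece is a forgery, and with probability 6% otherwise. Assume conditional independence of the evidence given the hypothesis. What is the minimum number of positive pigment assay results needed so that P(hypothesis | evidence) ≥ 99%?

5

Prior odds = 0.0007/0.9993 = 7/9993.
Likelihood ratio of a positive result = 0.96/0.06 = 16.
Target posterior odds = 0.99/0.01 = 99.
Need (7/9993) × 16ⁿ ≥ 99, i.e. 16ⁿ ≥ 989307/7.
16⁴ = 65536 falls short of 989307/7 but 16⁵ = 1048576 reaches it, so n = 5.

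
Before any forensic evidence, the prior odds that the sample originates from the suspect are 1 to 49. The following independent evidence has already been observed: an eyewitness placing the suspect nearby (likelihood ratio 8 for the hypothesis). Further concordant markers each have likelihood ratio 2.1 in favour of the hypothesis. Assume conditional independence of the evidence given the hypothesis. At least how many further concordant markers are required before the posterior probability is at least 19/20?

Prior odds = 1/49.
Bayes factor of the evidence already in hand = 8.
Odds after that evidence = (1/49) × 8 = 8/49.
Target odds = 0.95/0.05 = 19.
Need 2.1ⁿ ≥ 19 ÷ (8/49) = 116.375.
2.1⁶ = 85766121/1000000 falls short of 116.375 but 2.1⁷ ≈180.109 reaches it, so n = 7.

7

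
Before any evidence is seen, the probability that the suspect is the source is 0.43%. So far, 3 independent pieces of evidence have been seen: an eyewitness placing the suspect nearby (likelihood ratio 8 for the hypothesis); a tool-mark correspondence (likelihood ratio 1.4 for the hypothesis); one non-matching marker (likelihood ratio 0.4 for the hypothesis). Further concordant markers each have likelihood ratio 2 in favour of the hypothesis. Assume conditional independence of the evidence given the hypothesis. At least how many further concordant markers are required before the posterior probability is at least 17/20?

9

Prior odds = 0.0043/0.9957 = 43/9957.
Combined Bayes factor of the evidence already in hand = 8 × 1.4 × 0.4 = 4.48.
Odds after that evidence = (43/9957) × 4.48 = 4816/248925.
Target odds = 0.85/0.15 = 17/3.
Need 2ⁿ ≥ 17/3 ÷ (4816/248925) = 1410575/4816.
2⁸ = 256 falls short of 1410575/4816 but 2⁹ = 512 reaches it, so n = 9.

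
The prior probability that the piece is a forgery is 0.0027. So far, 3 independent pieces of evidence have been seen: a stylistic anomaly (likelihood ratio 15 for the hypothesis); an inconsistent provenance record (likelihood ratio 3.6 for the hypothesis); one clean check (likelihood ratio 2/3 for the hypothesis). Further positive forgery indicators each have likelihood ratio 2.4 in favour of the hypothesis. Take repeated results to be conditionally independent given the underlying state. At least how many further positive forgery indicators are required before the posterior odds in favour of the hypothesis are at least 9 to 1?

Prior odds = 0.0027/0.9973 = 27/9973.
Combined Bayes factor of the evidence already in hand = 15 × 3.6 × (2/3) = 36.
Odds after that evidence = (27/9973) × 36 = 972/9973.
Target odds = 9.
Need 2.4ⁿ ≥ 9 ÷ (972/9973) = 9973/108.
2.4⁵ = 79.62624 falls short of 9973/108 but 2.4⁶ = 2985984/15625 reaches it, so n = 6.

6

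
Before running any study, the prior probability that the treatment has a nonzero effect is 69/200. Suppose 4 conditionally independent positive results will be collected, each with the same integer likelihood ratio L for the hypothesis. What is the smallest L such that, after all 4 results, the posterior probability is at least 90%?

Prior odds = 0.345/0.655 = 69/131.
Target odds = 0.9/0.1 = 9.
Need L⁴ ≥ 9 ÷ (69/131) = 393/23.
2⁴ = 16 < 393/23 ≤ 81 = 3⁴, so L = 3.

3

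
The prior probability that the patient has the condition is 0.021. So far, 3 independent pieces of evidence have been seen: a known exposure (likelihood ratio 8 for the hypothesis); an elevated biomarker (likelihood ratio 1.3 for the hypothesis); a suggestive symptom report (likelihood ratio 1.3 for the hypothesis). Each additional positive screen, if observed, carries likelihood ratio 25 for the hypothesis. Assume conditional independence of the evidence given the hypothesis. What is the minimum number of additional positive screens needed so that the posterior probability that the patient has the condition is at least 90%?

2

Prior odds = 0.021/0.979 = 21/979.
Combined Bayes factor of the evidence already in hand = 8 × 1.3 × 1.3 = 13.52.
Odds after that evidence = (21/979) × 13.52 = 7098/24475.
Target odds = 0.9/0.1 = 9.
Need 25ⁿ ≥ 9 ÷ (7098/24475) = 73425/2366.
25¹ = 25 falls short of 73425/2366 but 25² = 625 reaches it, so n = 2.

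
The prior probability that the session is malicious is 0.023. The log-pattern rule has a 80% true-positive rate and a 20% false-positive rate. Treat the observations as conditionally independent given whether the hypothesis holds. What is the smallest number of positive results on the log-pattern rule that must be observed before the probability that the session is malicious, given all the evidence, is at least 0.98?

6

Prior odds: 0.023 ÷ 0.977 = 23/977.
Likelihood ratio of a positive result = 0.8/0.2 = 4.
Target odds: 0.98 ÷ 0.02 = 49.
Require 4ⁿ ≥ 49 ÷ (23/977) = 47873/23.
4⁵ = 1024 falls short of 47873/23 but 4⁶ = 4096 reaches it, so n = 6.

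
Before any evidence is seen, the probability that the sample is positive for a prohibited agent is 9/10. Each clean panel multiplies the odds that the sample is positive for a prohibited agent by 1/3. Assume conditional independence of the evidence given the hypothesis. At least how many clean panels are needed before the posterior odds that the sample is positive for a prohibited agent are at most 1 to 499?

8

Prior odds: 0.9 ÷ 0.1 = 9.
Likelihood ratio per clean panel = 1/3.
Target odds = 1/499.
Need 9 × (1/3)ⁿ ≤ 1/499, i.e. (1/3)ⁿ ≤ 1/4491.
(1/3)⁷ = 1/2187 is still above 1/4491 but (1/3)⁸ = 1/6561 is at or below it, so n = 8.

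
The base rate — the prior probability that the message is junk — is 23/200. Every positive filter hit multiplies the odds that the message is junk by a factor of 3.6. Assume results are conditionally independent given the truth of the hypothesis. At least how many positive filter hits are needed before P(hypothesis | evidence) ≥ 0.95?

Prior odds = 0.115/0.885 = 23/177.
Likelihood ratio per positive filter hit = 3.6.
Target posterior odds = 0.95/0.05 = 19.
Require 3.6ⁿ ≥ 19 ÷ (23/177) = 3363/23.
3.6³ = 46.656 falls short of 3363/23 but 3.6⁴ = 167.9616 reaches it, so n = 4.

4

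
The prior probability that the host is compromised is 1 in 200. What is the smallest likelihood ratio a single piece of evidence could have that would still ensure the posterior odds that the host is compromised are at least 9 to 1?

Prior odds = 0.005/0.995 = 1/199.
Target odds = 9.
Required Bayes factor = 9 ÷ (1/199) = 1791.

1791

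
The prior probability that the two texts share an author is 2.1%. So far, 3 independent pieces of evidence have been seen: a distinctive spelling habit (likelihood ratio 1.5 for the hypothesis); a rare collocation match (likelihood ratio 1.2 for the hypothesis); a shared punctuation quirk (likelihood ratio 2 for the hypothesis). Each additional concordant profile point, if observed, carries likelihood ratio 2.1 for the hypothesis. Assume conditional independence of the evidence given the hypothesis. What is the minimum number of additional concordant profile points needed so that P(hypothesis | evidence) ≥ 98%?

Prior odds = 0.021/0.979 = 21/979.
Combined Bayes factor of the evidence already in hand = 1.5 × 1.2 × 2 = 3.6.
Odds after that evidence = (21/979) × 3.6 = 378/4895.
Target odds = 0.98/0.02 = 49.
Need 2.1ⁿ ≥ 49 ÷ (378/4895) = 34265/54.
2.1⁸ ≈378.229 falls short of 34265/54 but 2.1⁹ ≈794.28 reaches it, so n = 9.

9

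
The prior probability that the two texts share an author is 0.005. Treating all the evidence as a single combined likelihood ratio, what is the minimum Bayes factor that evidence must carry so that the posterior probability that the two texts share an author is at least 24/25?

Prior odds = 0.005/0.995 = 1/199.
Target odds = 0.96/0.04 = 24.
Required Bayes factor = 24 ÷ (1/199) = 4776.

4776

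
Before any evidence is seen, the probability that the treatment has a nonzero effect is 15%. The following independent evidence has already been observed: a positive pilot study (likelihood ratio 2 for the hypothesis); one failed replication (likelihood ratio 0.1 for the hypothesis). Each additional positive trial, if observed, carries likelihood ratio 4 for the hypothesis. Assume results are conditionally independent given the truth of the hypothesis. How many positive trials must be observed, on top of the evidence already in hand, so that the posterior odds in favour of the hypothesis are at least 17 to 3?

Prior odds = 0.15/0.85 = 3/17.
Combined Bayes factor of the evidence already in hand = 2 × 0.1 = 0.2.
Odds after that evidence = (3/17) × 0.2 = 3/85.
Target odds = 17/3.
Need 4ⁿ ≥ 17/3 ÷ (3/85) = 1445/9.
4³ = 64 falls short of 1445/9 but 4⁴ = 256 reaches it, so n = 4.

4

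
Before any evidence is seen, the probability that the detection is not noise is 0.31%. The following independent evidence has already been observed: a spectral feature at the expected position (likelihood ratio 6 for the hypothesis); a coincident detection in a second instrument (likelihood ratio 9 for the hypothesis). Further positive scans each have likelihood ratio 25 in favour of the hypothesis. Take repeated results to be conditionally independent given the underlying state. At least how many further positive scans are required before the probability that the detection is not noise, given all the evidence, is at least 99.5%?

Prior odds = 0.0031/0.9969 = 31/9969.
Combined Bayes factor of the evidence already in hand = 6 × 9 = 54.
Odds after that evidence = (31/9969) × 54 = 558/3323.
Target odds = 0.995/0.005 = 199.
Need 25ⁿ ≥ 199 ÷ (558/3323) = 661277/558.
25² = 625 falls short of 661277/558 but 25³ = 15625 reaches it, so n = 3.

3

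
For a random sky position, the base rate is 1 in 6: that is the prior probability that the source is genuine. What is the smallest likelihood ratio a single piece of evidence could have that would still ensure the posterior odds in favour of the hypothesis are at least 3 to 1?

15

Prior odds = (1/6)/(5/6) = 0.2.
Target odds = 3.
Required Bayes factor = 3 ÷ 0.2 = 15.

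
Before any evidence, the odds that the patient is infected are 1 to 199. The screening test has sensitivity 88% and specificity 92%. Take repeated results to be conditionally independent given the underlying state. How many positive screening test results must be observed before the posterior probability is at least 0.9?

Prior odds = 1/199.
False-positive rate = 1 − 0.92 = 0.08; likelihood ratio of a positive = 0.88/0.08 = 11.
Target odds: 0.9 ÷ 0.1 = 9.
Require 11ⁿ ≥ 9 ÷ (1/199) = 1791.
11³ = 1331 falls short of 1791 but 11⁴ = 14641 reaches it, so n = 4.

4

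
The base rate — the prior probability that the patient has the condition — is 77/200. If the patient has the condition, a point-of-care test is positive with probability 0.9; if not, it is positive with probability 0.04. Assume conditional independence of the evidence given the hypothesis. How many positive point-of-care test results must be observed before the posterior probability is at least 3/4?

1

Prior odds = 0.385/0.615 = 77/123.
Likelihood ratio of a positive = 0.9/0.04 = 22.5.
Target posterior odds = 0.75/0.25 = 3.
Need (77/123) × 22.5ⁿ ≥ 3, i.e. 22.5ⁿ ≥ 369/77.
22.5¹ = 22.5, which meets the required 369/77; so n = 1.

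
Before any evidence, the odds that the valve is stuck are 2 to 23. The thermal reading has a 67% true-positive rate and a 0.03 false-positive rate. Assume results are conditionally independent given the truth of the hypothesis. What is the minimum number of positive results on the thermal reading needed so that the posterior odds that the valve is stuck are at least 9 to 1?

2

Prior odds = 2/23.
Likelihood ratio of a positive result = 0.67/0.03 = 67/3.
Target odds = 9.
Need (2/23) × (67/3)ⁿ ≥ 9, i.e. (67/3)ⁿ ≥ 103.5.
(67/3)¹ = 67/3 falls short of 103.5 but (67/3)² = 4489/9 reaches it, so n = 2.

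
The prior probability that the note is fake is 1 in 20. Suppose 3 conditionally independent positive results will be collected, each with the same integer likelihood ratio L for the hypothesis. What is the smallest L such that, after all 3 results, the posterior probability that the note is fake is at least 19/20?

8

Prior odds = 0.05/0.95 = 1/19.
Target odds = 0.95/0.05 = 19.
Need L³ ≥ 19 ÷ (1/19) = 361.
7³ = 343 < 361 ≤ 512 = 8³, so L = 8.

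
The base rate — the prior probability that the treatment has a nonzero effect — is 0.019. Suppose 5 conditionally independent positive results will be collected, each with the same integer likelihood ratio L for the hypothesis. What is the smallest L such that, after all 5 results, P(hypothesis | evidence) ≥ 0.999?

9

Prior odds = 0.019/0.981 = 19/981.
Target odds = 0.999/0.001 = 999.
Need L⁵ ≥ 999 ÷ (19/981) = 980019/19.
8⁵ = 32768 < 980019/19 ≤ 59049 = 9⁵, so L = 9.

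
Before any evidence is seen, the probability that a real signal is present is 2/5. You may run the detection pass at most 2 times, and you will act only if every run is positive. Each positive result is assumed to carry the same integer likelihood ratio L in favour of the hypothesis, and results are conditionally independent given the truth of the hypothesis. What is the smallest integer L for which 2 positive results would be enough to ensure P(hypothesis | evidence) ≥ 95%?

Prior odds = 0.4/0.6 = 2/3.
Target odds = 0.95/0.05 = 19.
Need L² ≥ 19 ÷ (2/3) = 28.5.
5² = 25 < 28.5 ≤ 36 = 6², so L = 6.

6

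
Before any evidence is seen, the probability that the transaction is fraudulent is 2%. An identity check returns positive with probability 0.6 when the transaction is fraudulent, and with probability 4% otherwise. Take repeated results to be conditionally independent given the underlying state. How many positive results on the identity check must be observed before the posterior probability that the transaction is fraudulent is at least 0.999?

Prior odds = 0.02/0.98 = 1/49.
Likelihood ratio of a positive result = 0.6/0.04 = 15.
Target odds: 0.999 ÷ 0.001 = 999.
Require 15ⁿ ≥ 999 ÷ (1/49) = 48951.
15³ = 3375 falls short of 48951 but 15⁴ = 50625 reaches it, so n = 4.

4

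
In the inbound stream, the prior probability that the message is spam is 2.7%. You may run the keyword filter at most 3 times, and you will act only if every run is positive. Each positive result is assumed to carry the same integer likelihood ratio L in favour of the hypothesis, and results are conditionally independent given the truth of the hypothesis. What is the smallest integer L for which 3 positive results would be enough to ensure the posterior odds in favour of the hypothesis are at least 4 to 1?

Prior odds = 0.027/0.973 = 27/973.
Target odds = 4.
Need L³ ≥ 4 ÷ (27/973) = 3892/27.
5³ = 125 < 3892/27 ≤ 216 = 6³, so L = 6.

6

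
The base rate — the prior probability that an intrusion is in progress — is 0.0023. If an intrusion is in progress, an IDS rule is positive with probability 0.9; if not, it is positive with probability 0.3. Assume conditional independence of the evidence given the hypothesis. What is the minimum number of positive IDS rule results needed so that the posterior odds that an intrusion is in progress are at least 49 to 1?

10

Prior odds: 0.0023 ÷ 0.9977 = 23/9977.
Likelihood ratio of a positive = 0.9/0.3 = 3.
Target odds = 49.
Require 3ⁿ ≥ 49 ÷ (23/9977) = 488873/23.
3⁹ = 19683 falls short of 488873/23 but 3¹⁰ = 59049 reaches it, so n = 10.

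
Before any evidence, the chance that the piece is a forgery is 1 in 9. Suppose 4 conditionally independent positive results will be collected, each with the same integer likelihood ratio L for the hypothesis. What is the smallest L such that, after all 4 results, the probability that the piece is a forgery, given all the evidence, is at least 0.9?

3

Prior odds = (1/9)/(8/9) = 0.125.
Target odds = 0.9/0.1 = 9.
Need L⁴ ≥ 9 ÷ 0.125 = 72.
2⁴ = 16 < 72 ≤ 81 = 3⁴, so L = 3.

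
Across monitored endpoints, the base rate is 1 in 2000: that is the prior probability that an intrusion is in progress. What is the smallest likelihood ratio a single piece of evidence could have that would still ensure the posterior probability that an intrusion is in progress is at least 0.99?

197901

Prior odds = 0.0005/0.9995 = 1/1999.
Target odds = 0.99/0.01 = 99.
Required Bayes factor = 99 ÷ (1/1999) = 197901.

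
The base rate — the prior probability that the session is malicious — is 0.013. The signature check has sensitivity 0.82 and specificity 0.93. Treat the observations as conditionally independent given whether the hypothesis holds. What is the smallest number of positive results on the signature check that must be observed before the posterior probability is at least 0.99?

Prior odds = 0.013/0.987 = 13/987.
False-positive rate = 1 − 0.93 = 0.07; likelihood ratio of a positive = 0.82/0.07 = 82/7.
Target odds: 0.99 ÷ 0.01 = 99.
Require (82/7)ⁿ ≥ 99 ÷ (13/987) = 97713/13.
(82/7)³ = 551368/343 falls short of 97713/13 but (82/7)⁴ = 45212176/2401 reaches it, so n = 4.

4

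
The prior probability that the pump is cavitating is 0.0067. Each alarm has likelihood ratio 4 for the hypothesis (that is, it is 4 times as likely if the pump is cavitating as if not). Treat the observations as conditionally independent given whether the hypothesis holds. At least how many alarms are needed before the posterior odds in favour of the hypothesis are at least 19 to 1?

Prior odds = 0.0067/0.9933 = 67/9933.
Likelihood ratio per alarm = 4.
Target odds = 19.
Need (67/9933) × 4ⁿ ≥ 19, i.e. 4ⁿ ≥ 188727/67.
4⁵ = 1024 falls short of 188727/67 but 4⁶ = 4096 reaches it, so n = 6.

6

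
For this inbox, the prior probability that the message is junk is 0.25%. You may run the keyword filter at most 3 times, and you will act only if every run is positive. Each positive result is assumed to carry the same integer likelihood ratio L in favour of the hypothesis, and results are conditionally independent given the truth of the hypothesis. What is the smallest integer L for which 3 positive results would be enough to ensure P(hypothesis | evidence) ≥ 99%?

35

Prior odds = 0.0025/0.9975 = 1/399.
Target odds = 0.99/0.01 = 99.
Need L³ ≥ 99 ÷ (1/399) = 39501.
34³ = 39304 < 39501 ≤ 42875 = 35³, so L = 35.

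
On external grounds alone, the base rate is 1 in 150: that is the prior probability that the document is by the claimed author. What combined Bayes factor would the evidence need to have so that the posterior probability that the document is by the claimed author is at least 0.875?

1043

Prior odds = (1/150)/(149/150) = 1/149.
Target odds = 0.875/0.125 = 7.
Required Bayes factor = 7 ÷ (1/149) = 1043.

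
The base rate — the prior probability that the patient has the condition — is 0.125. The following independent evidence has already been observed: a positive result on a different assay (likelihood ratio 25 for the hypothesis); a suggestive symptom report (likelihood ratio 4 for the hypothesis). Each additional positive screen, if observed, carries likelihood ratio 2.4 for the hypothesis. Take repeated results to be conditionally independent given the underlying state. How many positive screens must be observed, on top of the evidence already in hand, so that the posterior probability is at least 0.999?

5

Prior odds = 0.125/0.875 = 1/7.
Combined Bayes factor of the evidence already in hand = 25 × 4 = 100.
Odds after that evidence = (1/7) × 100 = 100/7.
Target odds = 0.999/0.001 = 999.
Need 2.4ⁿ ≥ 999 ÷ (100/7) = 69.93.
2.4⁴ = 33.1776 falls short of 69.93 but 2.4⁵ = 79.62624 reaches it, so n = 5.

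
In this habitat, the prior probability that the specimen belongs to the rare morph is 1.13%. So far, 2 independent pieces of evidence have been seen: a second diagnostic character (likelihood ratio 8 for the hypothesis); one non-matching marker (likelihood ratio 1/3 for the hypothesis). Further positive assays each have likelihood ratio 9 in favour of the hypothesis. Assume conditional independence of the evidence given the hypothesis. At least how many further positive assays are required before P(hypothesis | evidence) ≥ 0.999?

5

Prior odds = 0.0113/0.9887 = 113/9887.
Combined Bayes factor of the evidence already in hand = 8 × (1/3) = 8/3.
Odds after that evidence = (113/9887) × 8/3 = 904/29661.
Target odds = 0.999/0.001 = 999.
Need 9ⁿ ≥ 999 ÷ (904/29661) = 29631339/904.
9⁴ = 6561 falls short of 29631339/904 but 9⁵ = 59049 reaches it, so n = 5.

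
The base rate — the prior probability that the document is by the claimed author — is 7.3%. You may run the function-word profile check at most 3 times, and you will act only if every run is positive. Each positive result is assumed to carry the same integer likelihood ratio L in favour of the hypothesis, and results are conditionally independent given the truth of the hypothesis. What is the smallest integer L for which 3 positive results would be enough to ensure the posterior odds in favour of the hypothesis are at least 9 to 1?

5

Prior odds = 0.073/0.927 = 73/927.
Target odds = 9.
Need L³ ≥ 9 ÷ (73/927) = 8343/73.
4³ = 64 < 8343/73 ≤ 125 = 5³, so L = 5.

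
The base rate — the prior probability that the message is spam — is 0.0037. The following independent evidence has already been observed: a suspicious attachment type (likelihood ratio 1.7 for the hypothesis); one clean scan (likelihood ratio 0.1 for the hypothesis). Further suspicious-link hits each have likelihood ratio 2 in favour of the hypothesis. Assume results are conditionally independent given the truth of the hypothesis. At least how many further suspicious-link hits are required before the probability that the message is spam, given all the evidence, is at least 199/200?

Prior odds = 0.0037/0.9963 = 37/9963.
Combined Bayes factor of the evidence already in hand = 1.7 × 0.1 = 0.17.
Odds after that evidence = (37/9963) × 0.17 = 629/996300.
Target odds = 0.995/0.005 = 199.
Need 2ⁿ ≥ 199 ÷ (629/996300) = 198263700/629.
2¹⁸ = 262144 falls short of 198263700/629 but 2¹⁹ = 524288 reaches it, so n = 19.

19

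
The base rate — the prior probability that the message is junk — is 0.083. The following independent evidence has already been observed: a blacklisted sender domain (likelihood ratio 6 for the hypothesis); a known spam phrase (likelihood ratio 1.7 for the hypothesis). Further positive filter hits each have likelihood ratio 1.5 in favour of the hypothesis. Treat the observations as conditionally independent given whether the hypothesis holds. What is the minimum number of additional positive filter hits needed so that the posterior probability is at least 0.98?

10

Prior odds = 0.083/0.917 = 83/917.
Combined Bayes factor of the evidence already in hand = 6 × 1.7 = 10.2.
Odds after that evidence = (83/917) × 10.2 = 4233/4585.
Target odds = 0.98/0.02 = 49.
Need 1.5ⁿ ≥ 49 ÷ (4233/4585) = 224665/4233.
1.5⁹ = 19683/512 falls short of 224665/4233 but 1.5¹⁰ = 59049/1024 reaches it, so n = 10.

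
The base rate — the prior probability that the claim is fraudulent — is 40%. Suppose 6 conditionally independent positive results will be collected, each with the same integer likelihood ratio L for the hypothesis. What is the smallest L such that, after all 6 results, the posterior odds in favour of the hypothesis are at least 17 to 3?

Prior odds = 0.4/0.6 = 2/3.
Target odds = 17/3.
Need L⁶ ≥ 17/3 ÷ (2/3) = 8.5.
1⁶ = 1 < 8.5 ≤ 64 = 2⁶, so L = 2.

2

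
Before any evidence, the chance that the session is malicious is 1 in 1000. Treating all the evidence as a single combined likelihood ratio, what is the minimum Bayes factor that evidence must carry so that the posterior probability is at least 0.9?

8991

Prior odds = 0.001/0.999 = 1/999.
Target odds = 0.9/0.1 = 9.
Required Bayes factor = 9 ÷ (1/999) = 8991.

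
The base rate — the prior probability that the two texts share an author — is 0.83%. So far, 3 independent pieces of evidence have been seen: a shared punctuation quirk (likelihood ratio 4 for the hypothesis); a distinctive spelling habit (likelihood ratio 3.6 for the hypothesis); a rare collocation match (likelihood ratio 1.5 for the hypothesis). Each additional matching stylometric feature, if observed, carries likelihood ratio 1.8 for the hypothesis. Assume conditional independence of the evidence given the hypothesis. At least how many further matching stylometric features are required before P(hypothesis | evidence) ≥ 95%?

8

Prior odds = 0.0083/0.9917 = 83/9917.
Combined Bayes factor of the evidence already in hand = 4 × 3.6 × 1.5 = 21.6.
Odds after that evidence = (83/9917) × 21.6 = 8964/49585.
Target odds = 0.95/0.05 = 19.
Need 1.8ⁿ ≥ 19 ÷ (8964/49585) = 942115/8964.
1.8⁷ = 4782969/78125 falls short of 942115/8964 but 1.8⁸ = 43046721/390625 reaches it, so n = 8.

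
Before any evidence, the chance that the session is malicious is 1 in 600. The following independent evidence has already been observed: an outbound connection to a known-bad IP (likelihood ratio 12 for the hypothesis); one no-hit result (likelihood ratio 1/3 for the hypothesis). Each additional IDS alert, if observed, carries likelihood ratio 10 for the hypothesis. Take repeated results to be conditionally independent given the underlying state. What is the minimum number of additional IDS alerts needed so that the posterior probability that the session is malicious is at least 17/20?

Prior odds = (1/600)/(599/600) = 1/599.
Combined Bayes factor of the evidence already in hand = 12 × (1/3) = 4.
Odds after that evidence = (1/599) × 4 = 4/599.
Target odds = 0.85/0.15 = 17/3.
Need 10ⁿ ≥ 17/3 ÷ (4/599) = 10183/12.
10² = 100 falls short of 10183/12 but 10³ = 1000 reaches it, so n = 3.

3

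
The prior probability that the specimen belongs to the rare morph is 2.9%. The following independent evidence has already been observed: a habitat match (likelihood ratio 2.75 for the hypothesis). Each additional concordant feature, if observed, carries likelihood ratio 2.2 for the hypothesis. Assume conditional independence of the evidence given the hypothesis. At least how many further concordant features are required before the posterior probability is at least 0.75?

5

Prior odds = 0.029/0.971 = 29/971.
Bayes factor of the evidence already in hand = 2.75.
Odds after that evidence = (29/971) × 2.75 = 319/3884.
Target odds = 0.75/0.25 = 3.
Need 2.2ⁿ ≥ 3 ÷ (319/3884) = 11652/319.
2.2⁴ = 23.4256 falls short of 11652/319 but 2.2⁵ = 51.53632 reaches it, so n = 5.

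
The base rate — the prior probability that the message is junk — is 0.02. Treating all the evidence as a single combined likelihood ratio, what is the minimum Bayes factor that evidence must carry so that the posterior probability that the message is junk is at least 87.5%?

Prior odds = 0.02/0.98 = 1/49.
Target odds = 0.875/0.125 = 7.
Required Bayes factor = 7 ÷ (1/49) = 343.

343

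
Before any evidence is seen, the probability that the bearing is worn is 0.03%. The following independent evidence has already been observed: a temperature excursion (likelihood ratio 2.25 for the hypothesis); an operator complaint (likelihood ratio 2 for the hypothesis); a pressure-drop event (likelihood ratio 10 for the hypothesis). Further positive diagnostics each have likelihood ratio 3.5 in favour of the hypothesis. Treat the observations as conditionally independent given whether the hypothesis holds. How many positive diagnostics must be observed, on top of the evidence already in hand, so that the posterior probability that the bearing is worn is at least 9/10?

Prior odds = 0.0003/0.9997 = 3/9997.
Combined Bayes factor of the evidence already in hand = 2.25 × 2 × 10 = 45.
Odds after that evidence = (3/9997) × 45 = 135/9997.
Target odds = 0.9/0.1 = 9.
Need 3.5ⁿ ≥ 9 ÷ (135/9997) = 9997/15.
3.5⁵ = 525.21875 falls short of 9997/15 but 3.5⁶ = 1838.265625 reaches it, so n = 6.

6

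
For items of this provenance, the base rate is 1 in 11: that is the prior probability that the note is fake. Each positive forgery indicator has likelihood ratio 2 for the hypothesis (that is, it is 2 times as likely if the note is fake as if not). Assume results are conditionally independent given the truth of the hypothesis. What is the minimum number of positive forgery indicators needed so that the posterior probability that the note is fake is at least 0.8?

6

Prior odds: (1/11) ÷ (10/11) = 0.1.
Likelihood ratio per positive forgery indicator = 2.
Target odds: 0.8 ÷ 0.2 = 4.
Need 0.1 × 2ⁿ ≥ 4, i.e. 2ⁿ ≥ 40.
2⁵ = 32 falls short of 40 but 2⁶ = 64 reaches it, so n = 6.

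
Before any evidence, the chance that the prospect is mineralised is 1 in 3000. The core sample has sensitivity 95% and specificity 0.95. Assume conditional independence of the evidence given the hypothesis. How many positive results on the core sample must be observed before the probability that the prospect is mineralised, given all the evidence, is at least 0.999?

Prior odds = (1/3000)/(2999/3000) = 1/2999.
False-positive rate = 1 − 0.95 = 0.05; likelihood ratio of a positive = 0.95/0.05 = 19.
Target posterior odds = 0.999/0.001 = 999.
Need (1/2999) × 19ⁿ ≥ 999, i.e. 19ⁿ ≥ 2996001.
19⁵ = 2476099 falls short of 2996001 but 19⁶ = 47045881 reaches it, so n = 6.

6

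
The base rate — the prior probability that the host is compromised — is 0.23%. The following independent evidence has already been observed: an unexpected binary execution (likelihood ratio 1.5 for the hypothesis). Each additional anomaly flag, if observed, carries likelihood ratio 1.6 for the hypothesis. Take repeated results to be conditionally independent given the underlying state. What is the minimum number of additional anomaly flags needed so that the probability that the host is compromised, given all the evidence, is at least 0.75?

Prior odds = 0.0023/0.9977 = 23/9977.
Bayes factor of the evidence already in hand = 1.5.
Odds after that evidence = (23/9977) × 1.5 = 69/19954.
Target odds = 0.75/0.25 = 3.
Need 1.6ⁿ ≥ 3 ÷ (69/19954) = 19954/23.
1.6¹⁴ ≈720.576 falls short of 19954/23 but 1.6¹⁵ ≈1152.92 reaches it, so n = 15.

15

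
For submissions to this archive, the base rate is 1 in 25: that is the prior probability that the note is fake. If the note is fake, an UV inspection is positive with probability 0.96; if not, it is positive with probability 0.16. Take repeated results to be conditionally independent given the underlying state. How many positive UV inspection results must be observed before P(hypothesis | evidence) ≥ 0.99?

5

Prior odds: 0.04 ÷ 0.96 = 1/24.
Likelihood ratio of a positive = 0.96/0.16 = 6.
Target odds: 0.99 ÷ 0.01 = 99.
Require 6ⁿ ≥ 99 ÷ (1/24) = 2376.
6⁴ = 1296 falls short of 2376 but 6⁵ = 7776 reaches it, so n = 5.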